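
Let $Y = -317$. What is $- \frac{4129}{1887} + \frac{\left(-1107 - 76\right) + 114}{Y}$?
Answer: $\frac{708310}{598179} \approx 1.1841$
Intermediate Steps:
$- \frac{4129}{1887} + \frac{\left(-1107 - 76\right) + 114}{Y} = - \frac{4129}{1887} + \frac{\left(-1107 - 76\right) + 114}{-317} = \left(-4129\right) \frac{1}{1887} + \left(-1183 + 114\right) \left(- \frac{1}{317}\right) = - \frac{4129}{1887} - - \frac{1069}{317} = - \frac{4129}{1887} + \frac{1069}{317} = \frac{708310}{598179}$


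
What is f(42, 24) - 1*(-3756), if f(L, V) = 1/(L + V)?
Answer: 247897/66 ≈ 3756.0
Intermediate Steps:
f(42, 24) - 1*(-3756) = 1/(42 + 24) - 1*(-3756) = 1/66 + 3756 = 247897/66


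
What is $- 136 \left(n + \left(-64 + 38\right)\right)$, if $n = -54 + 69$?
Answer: $1496$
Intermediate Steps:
$n = 15$
$- 136 \left(n + \left(-64 + 38\right)\right) = - 136 \left(15 + \left(-64 + 38\right)\right) = - 136 \left(15 - 26\right) = \left(-136\right) \left(-11\right) = 1496$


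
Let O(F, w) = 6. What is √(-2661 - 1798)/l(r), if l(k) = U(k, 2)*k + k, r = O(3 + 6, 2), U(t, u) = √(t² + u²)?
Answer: -7*I*√91/234 + 7*I*√910/117 ≈ 1.5194*I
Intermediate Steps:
r = 6
l(k) = k + k*√(4 + k²) (l(k) = √(k² + 2²)*k + k = √(k² + 4)*k + k = √(4 + k²)*k + k = k*√(4 + k²) + k = k + k*√(4 + k²))
√(-2661 - 1798)/l(r) = √(-2661 - 1798)/((6*(1 + √(4 + 6²)))) = √(-4459)/((6*(1 + √(4 + 36)))) = (7*I*√91)/((6*(1 + √40))) = (7*I*√91)/((6*(1 + 2*√10))) = (7*I*√91)/(6 + 12*√10) = 7*I*√91/(6 + 12*√10)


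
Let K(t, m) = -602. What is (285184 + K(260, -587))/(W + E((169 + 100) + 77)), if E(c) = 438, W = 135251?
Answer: 284582/135689 ≈ 2.0973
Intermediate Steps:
(285184 + K(260, -587))/(W + E((169 + 100) + 77)) = (285184 - 602)/(135251 + 438) = 284582/135689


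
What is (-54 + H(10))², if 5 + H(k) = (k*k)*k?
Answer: 885481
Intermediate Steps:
H(k) = -5 + k³ (H(k) = -5 + (k*k)*k = -5 + k²*k = -5 + k³)
(-54 + H(10))² = (-54 + (-5 + 10³))² = (-54 + (-5 + 1000))² = (-54 + 995)² = 941² = 885481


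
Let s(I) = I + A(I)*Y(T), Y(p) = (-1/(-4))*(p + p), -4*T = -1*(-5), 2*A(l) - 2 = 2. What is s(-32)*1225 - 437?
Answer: -164673/4 ≈ -41168.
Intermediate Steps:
A(l) = 2 (A(l) = 1 + (1/2)*2 = 1 + 1 = 2)
T = -5/4 (T = -(-1)*(-5)/4 = -1/4*5 = -5/4 ≈ -1.2500)
Y(p) = p/2 (Y(p) = (-1*(-1/4))*(2*p) = (2*p)/4 = p/2)
s(I) = -5/4 + I (s(I) = I + 2*((1/2)*(-5/4)) = I + 2*(-5/8) = I - 5/4 = -5/4 + I)
s(-32)*1225 - 437 = (-5/4 - 32)*1225 - 437 = -133/4*1225 - 437 = -162925/4 - 437 = -164673/4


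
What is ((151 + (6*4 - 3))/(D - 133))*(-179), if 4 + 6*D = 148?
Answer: 30788/109 ≈ 282.46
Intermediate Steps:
D = 24 (D = -2/3 + (1/6)*148 = -2/3 + 74/3 = 24)
((151 + (6*4 - 3))/(D - 133))*(-179) = ((151 + (6*4 - 3))/(24 - 133))*(-179) = ((151 + (24 - 3))/(-109))*(-179) = ((151 + 21)*(-1/109))*(-179) = (172*(-1/109))*(-179) = -172/109*(-179) = 30788/109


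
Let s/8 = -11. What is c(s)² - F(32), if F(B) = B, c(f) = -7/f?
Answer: -247759/7744 ≈ -31.994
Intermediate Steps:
s = -88 (s = 8*(-11) = -88)
c(s)² - F(32) = (-7/(-88))² - 1*32 = (-7*(-1/88))² - 32 = (7/88)² - 32 = 49/7744 - 32 = -247759/7744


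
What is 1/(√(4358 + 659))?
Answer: √5017/5017 ≈ 0.014118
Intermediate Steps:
1/(√(4358 + 659)) = 1/(√5017) = √5017/5017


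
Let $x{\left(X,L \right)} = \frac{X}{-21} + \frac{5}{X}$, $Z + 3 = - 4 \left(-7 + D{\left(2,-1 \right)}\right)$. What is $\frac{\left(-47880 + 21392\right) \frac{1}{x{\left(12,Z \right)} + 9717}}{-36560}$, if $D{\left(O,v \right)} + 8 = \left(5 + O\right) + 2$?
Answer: $\frac{139062}{1865051275} \approx 7.4562 \cdot 10^{-5}$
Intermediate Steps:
$D{\left(O,v \right)} = -1 + O$ ($D{\left(O,v \right)} = -8 + \left(\left(5 + O\right) + 2\right) = -8 + \left(7 + O\right) = -1 + O$)
$Z = 21$ ($Z = -3 - 4 \left(-7 + \left(-1 + 2\right)\right) = -3 - 4 \left(-7 + 1\right) = -3 - -24 = -3 + 24 = 21$)
$x{\left(X,L \right)} = \frac{5}{X} - \frac{X}{21}$ ($x{\left(X,L \right)} = X \left(- \frac{1}{21}\right) + \frac{5}{X} = - \frac{X}{21} + \frac{5}{X} = \frac{5}{X} - \frac{X}{21}$)
$\frac{\left(-47880 + 21392\right) \frac{1}{x{\left(12,Z \right)} + 9717}}{-36560} = \frac{\left(-47880 + 21392\right) \frac{1}{\left(\frac{5}{12} - \frac{4}{7}\right) + 9717}}{-36560} = - \frac{26488}{\left(5 \cdot \frac{1}{12} - \frac{4}{7}\right) + 9717} \left(- \frac{1}{36560}\right) = - \frac{26488}{\left(\frac{5}{12} - \frac{4}{7}\right) + 9717} \left(- \frac{1}{36560}\right) = - \frac{26488}{- \frac{13}{84} + 9717} \left(- \frac{1}{36560}\right) = - \frac{26488}{\frac{816215}{84}} \left(- \frac{1}{36560}\right) = \left(-26488\right) \frac{84}{816215} \left(- \frac{1}{36560}\right) = \left(- \frac{2224992}{816215}\right) \left(- \frac{1}{36560}\right) = \frac{139062}{1865051275}$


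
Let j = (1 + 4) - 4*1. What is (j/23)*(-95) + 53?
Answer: 1124/23 ≈ 48.870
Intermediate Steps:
j = 1 (j = 5 - 4 = 1)
(j/23)*(-95) + 53 = (1/23)*(-95) + 53 = -95/23 + 53 = 1124/23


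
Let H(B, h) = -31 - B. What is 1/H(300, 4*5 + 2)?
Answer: -1/331 ≈ -0.0030211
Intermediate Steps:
1/H(300, 4*5 + 2) = 1/(-31 - 1*300) = 1/(-31 - 300) = 1/(-331) = -1/331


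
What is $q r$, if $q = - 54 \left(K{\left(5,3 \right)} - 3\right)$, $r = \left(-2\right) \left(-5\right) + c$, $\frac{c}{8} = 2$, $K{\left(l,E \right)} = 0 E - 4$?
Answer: $9828$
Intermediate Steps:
$K{\left(l,E \right)} = -4$ ($K{\left(l,E \right)} = 0 - 4 = -4$)
$c = 16$ ($c = 8 \cdot 2 = 16$)
$r = 26$ ($r = \left(-2\right) \left(-5\right) + 16 = 10 + 16 = 26$)
$q = 378$ ($q = - 54 \left(-4 - 3\right) = \left(-54\right) \left(-7\right) = 378$)
$q r = 378 \cdot 26 = 9828$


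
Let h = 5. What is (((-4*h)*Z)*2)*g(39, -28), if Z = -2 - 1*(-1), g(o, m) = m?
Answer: -1120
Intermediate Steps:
Z = -1 (Z = -2 + 1 = -1)
(((-4*h)*Z)*2)*g(39, -28) = ((-4*5*(-1))*2)*(-28) = (-20*(-1)*2)*(-28) = (20*2)*(-28) = 40*(-28) = -1120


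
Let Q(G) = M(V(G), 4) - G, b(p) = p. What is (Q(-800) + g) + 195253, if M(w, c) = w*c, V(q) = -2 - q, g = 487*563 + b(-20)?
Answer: 473406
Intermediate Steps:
g = 274161 (g = 487*563 - 20 = 274181 - 20 = 274161)
M(w, c) = c*w
Q(G) = -8 - 5*G (Q(G) = 4*(-2 - G) - G = (-8 - 4*G) - G = -8 - 5*G)
(Q(-800) + g) + 195253 = ((-8 - 5*(-800)) + 274161) + 195253 = ((-8 + 4000) + 274161) + 195253 = (3992 + 274161) + 195253 = 278153 + 195253 = 473406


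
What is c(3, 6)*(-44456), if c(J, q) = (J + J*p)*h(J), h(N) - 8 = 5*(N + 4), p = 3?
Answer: -22939296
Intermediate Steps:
h(N) = 28 + 5*N (h(N) = 8 + 5*(N + 4) = 8 + 5*(4 + N) = 8 + (20 + 5*N) = 28 + 5*N)
c(J, q) = 4*J*(28 + 5*J) (c(J, q) = (J + J*3)*(28 + 5*J) = (J + 3*J)*(28 + 5*J) = (4*J)*(28 + 5*J) = 4*J*(28 + 5*J))
c(3, 6)*(-44456) = (4*3*(28 + 5*3))*(-44456) = (4*3*(28 + 15))*(-44456) = (4*3*43)*(-44456) = 516*(-44456) = -22939296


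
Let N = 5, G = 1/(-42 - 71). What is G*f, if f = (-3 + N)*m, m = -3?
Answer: 6/113 ≈ 0.053097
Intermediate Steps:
G = -1/113 (G = 1/(-113) = -1/113 ≈ -0.0088496)
f = -6 (f = (-3 + 5)*(-3) = 2*(-3) = -6)
G*f = -1/113*(-6) = 6/113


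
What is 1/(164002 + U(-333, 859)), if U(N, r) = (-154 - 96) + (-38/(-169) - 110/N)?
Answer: 56277/9215502548 ≈ 6.1068e-6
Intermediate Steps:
U(N, r) = -42212/169 - 110/N (U(N, r) = -250 + (-38*(-1/169) - 110/N) = -250 + (38/169 - 110/N) = -42212/169 - 110/N)
1/(164002 + U(-333, 859)) = 1/(164002 + (-42212/169 - 110/(-333))) = 1/(164002 + (-42212/169 - 110*(-1/333))) = 1/(164002 + (-42212/169 + 110/333)) = 1/(164002 - 14038006/56277) = 1/(9215502548/56277) = 56277/9215502548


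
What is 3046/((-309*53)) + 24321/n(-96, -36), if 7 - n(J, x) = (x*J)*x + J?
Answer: 19020143/2039247663 ≈ 0.0093270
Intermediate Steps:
n(J, x) = 7 - J - J*x² (n(J, x) = 7 - ((x*J)*x + J) = 7 - ((J*x)*x + J) = 7 - (J*x² + J) = 7 - (J + J*x²) = 7 + (-J - J*x²) = 7 - J - J*x²)
3046/((-309*53)) + 24321/n(-96, -36) = 3046/((-309*53)) + 24321/(7 - 1*(-96) - 1*(-96)*(-36)²) = 3046/(-16377) + 24321/(7 + 96 - 1*(-96)*1296) = 3046*(-1/16377) + 24321/(7 + 96 + 124416) = -3046/16377 + 24321/124519 = 19020143/2039247663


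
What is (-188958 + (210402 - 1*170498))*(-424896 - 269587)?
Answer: 103515469082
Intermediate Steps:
(-188958 + (210402 - 1*170498))*(-424896 - 269587) = (-188958 + (210402 - 170498))*(-694483) = (-188958 + 39904)*(-694483) = -149054*(-694483) = 103515469082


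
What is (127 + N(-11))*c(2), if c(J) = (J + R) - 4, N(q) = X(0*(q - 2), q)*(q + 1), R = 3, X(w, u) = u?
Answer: 237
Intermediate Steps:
N(q) = q*(1 + q) (N(q) = q*(q + 1) = q*(1 + q))
c(J) = -1 + J (c(J) = (J + 3) - 4 = (3 + J) - 4 = -1 + J)
(127 + N(-11))*c(2) = (127 - 11*(1 - 11))*(-1 + 2) = (127 - 11*(-10))*1 = (127 + 110)*1 = 237*1 = 237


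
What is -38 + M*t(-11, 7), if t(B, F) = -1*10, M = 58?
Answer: -618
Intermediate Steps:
t(B, F) = -10
-38 + M*t(-11, 7) = -38 + 58*(-10) = -38 - 580 = -618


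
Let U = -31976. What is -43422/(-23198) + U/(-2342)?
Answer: 210868393/13582429 ≈ 15.525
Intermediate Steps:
-43422/(-23198) + U/(-2342) = -43422/(-23198) - 31976/(-2342) = -43422*(-1/23198) - 31976*(-1/2342) = 21711/11599 + 15988/1171 = 210868393/13582429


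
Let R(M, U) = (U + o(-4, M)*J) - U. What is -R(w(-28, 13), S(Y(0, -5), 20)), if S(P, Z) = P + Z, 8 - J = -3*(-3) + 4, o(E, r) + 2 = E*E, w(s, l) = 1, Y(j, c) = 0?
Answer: 70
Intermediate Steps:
o(E, r) = -2 + E² (o(E, r) = -2 + E*E = -2 + E²)
J = -5 (J = 8 - (-3*(-3) + 4) = 8 - (9 + 4) = 8 - 1*13 = 8 - 13 = -5)
R(M, U) = -70 (R(M, U) = (U + (-2 + (-4)²)*(-5)) - U = (U + (-2 + 16)*(-5)) - U = (U + 14*(-5)) - U = (U - 70) - U = (-70 + U) - U = -70)
-R(w(-28, 13), S(Y(0, -5), 20)) = -1*(-70) = 70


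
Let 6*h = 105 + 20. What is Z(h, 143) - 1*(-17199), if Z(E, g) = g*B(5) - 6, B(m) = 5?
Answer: 17908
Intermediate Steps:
h = 125/6 (h = (105 + 20)/6 = (⅙)*125 = 125/6 ≈ 20.833)
Z(E, g) = -6 + 5*g (Z(E, g) = g*5 - 6 = 5*g - 6 = -6 + 5*g)
Z(h, 143) - 1*(-17199) = (-6 + 5*143) - 1*(-17199) = (-6 + 715) + 17199 = 709 + 17199 = 17908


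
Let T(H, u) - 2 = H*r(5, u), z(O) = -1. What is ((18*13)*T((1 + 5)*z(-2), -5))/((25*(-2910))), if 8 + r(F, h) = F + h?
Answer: -78/485 ≈ -0.16082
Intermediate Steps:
r(F, h) = -8 + F + h (r(F, h) = -8 + (F + h) = -8 + F + h)
T(H, u) = 2 + H*(-3 + u) (T(H, u) = 2 + H*(-8 + 5 + u) = 2 + H*(-3 + u))
((18*13)*T((1 + 5)*z(-2), -5))/((25*(-2910))) = ((18*13)*(2 + ((1 + 5)*(-1))*(-3 - 5)))/((25*(-2910))) = (234*(2 + (6*(-1))*(-8)))/(-72750) = (234*(2 - 6*(-8)))*(-1/72750) = (234*(2 + 48))*(-1/72750) = (234*50)*(-1/72750) = 11700*(-1/72750) = -78/485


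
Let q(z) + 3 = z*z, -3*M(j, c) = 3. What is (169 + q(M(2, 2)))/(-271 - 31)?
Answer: -167/302 ≈ -0.55298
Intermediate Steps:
M(j, c) = -1 (M(j, c) = -1/3*3 = -1)
q(z) = -3 + z**2 (q(z) = -3 + z*z = -3 + z**2)
(169 + q(M(2, 2)))/(-271 - 31) = (169 + (-3 + (-1)**2))/(-271 - 31) = (169 + (-3 + 1))/(-302) = (169 - 2)*(-1/302) = 167*(-1/302) = -167/302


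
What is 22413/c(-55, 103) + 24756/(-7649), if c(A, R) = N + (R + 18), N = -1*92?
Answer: 170719113/221821 ≈ 769.63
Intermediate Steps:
N = -92
c(A, R) = -74 + R (c(A, R) = -92 + (R + 18) = -92 + (18 + R) = -74 + R)
22413/c(-55, 103) + 24756/(-7649) = 22413/(-74 + 103) + 24756/(-7649) = 22413/29 + 24756*(-1/7649) = 22413*(1/29) - 24756/7649 = 22413/29 - 24756/7649 = 170719113/221821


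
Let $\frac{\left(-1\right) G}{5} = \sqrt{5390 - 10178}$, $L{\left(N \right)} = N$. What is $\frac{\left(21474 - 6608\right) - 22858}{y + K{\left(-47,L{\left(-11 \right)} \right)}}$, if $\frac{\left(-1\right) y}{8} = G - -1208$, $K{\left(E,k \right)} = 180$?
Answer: $\frac{4737258}{6100441} + \frac{119880 i \sqrt{133}}{6100441} \approx 0.77654 + 0.22663 i$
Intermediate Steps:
$G = - 30 i \sqrt{133}$ ($G = - 5 \sqrt{5390 - 10178} = - 5 \sqrt{-4788} = - 5 \cdot 6 i \sqrt{133} = - 30 i \sqrt{133} \approx - 345.98 i$)
$y = -9664 + 240 i \sqrt{133}$ ($y = - 8 \left(- 30 i \sqrt{133} - -1208\right) = - 8 \left(- 30 i \sqrt{133} + 1208\right) = - 8 \left(1208 - 30 i \sqrt{133}\right) = -9664 + 240 i \sqrt{133} \approx -9664.0 + 2767.8 i$)
$\frac{\left(21474 - 6608\right) - 22858}{y + K{\left(-47,L{\left(-11 \right)} \right)}} = \frac{\left(21474 - 6608\right) - 22858}{\left(-9664 + 240 i \sqrt{133}\right) + 180} = \frac{14866 - 22858}{-9484 + 240 i \sqrt{133}} = - \frac{7992}{-9484 + 240 i \sqrt{133}}$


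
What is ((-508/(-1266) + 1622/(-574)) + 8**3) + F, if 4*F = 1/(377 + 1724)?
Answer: 778001212819/1526763084 ≈ 509.58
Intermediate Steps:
F = 1/8404 (F = 1/(4*(377 + 1724)) = (1/4)/2101 = (1/4)*(1/2101) = 1/8404 ≈ 0.00011899)
((-508/(-1266) + 1622/(-574)) + 8**3) + F = ((-508/(-1266) + 1622/(-574)) + 8**3) + 1/8404 = ((-508*(-1/1266) + 1622*(-1/574)) + 512) + 1/8404 = ((254/633 - 811/287) + 512) + 1/8404 = (-440465/181671 + 512) + 1/8404 = 92575087/181671 + 1/8404 = 778001212819/1526763084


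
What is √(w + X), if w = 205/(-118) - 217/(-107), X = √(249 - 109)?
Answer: √(46350046 + 318831752*√35)/12626 ≈ 3.4818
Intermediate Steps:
X = 2*√35 (X = √140 = 2*√35 ≈ 11.832)
w = 3671/12626 (w = 205*(-1/118) - 217*(-1/107) = -205/118 + 217/107 = 3671/12626 ≈ 0.29075)
√(w + X) = √(3671/12626 + 2*√35)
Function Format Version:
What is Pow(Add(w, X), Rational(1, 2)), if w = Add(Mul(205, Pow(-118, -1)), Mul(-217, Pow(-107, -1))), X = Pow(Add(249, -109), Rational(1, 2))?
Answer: Mul(Rational(1, 12626), Pow(Add(46350046, Mul(318831752, Pow(35, Rational(1, 2)))), Rational(1, 2))) ≈ 3.4818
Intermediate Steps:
X = Mul(2, Pow(35, Rational(1, 2))) (X = Pow(140, Rational(1, 2)) = Mul(2, Pow(35, Rational(1, 2))) ≈ 11.832)
w = Rational(3671, 12626) (w = Add(Mul(205, Rational(-1, 118)), Mul(-217, Rational(-1, 107))) = Add(Rational(-205, 118), Rational(217, 107)) = Rational(3671, 12626) ≈ 0.29075)
Pow(Add(w, X), Rational(1, 2)) = Pow(Add(Rational(3671, 12626), Mul(2, Pow(35, Rational(1, 2)))), Rational(1, 2))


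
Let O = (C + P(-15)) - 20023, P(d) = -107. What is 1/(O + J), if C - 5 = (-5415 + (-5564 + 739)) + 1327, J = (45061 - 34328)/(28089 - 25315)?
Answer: -2774/80540679 ≈ -3.4442e-5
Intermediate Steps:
J = 10733/2774 ≈ 3.8691
C = -8908 (C = 5 + ((-5415 + (-5564 + 739)) + 1327) = 5 + ((-5415 - 4825) + 1327) = 5 + (-10240 + 1327) = 5 - 8913 = -8908)
O = -29038 (O = (-8908 - 107) - 20023 = -9015 - 20023 = -29038)
1/(O + J) = 1/(-29038 + 10733/2774) = 1/(-80540679/2774) = -2774/80540679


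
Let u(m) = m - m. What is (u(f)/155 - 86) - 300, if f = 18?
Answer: -386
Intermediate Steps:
u(m) = 0
(u(f)/155 - 86) - 300 = (0/155 - 86) - 300 = (0*(1/155) - 86) - 300 = (0 - 86) - 300 = -86 - 300 = -386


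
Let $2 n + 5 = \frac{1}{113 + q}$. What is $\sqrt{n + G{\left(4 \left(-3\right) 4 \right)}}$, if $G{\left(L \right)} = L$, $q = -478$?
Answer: $\frac{i \sqrt{6728045}}{365} \approx 7.1064 i$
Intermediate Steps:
$n = - \frac{913}{365}$ ($n = - \frac{5}{2} + \frac{1}{2 \left(113 - 478\right)} = - \frac{5}{2} + \frac{1}{2 \left(-365\right)} = - \frac{5}{2} + \frac{1}{2} \left(- \frac{1}{365}\right) = - \frac{5}{2} - \frac{1}{730} = - \frac{913}{365} \approx -2.5014$)
$\sqrt{n + G{\left(4 \left(-3\right) 4 \right)}} = \sqrt{- \frac{913}{365} + 4 \left(-3\right) 4} = \sqrt{- \frac{913}{365} - 48} = \sqrt{- \frac{18433}{365}} = \frac{i \sqrt{6728045}}{365}$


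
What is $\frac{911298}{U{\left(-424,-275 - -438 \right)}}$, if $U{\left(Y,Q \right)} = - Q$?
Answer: $- \frac{911298}{163} \approx -5590.8$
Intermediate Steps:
$\frac{911298}{U{\left(-424,-275 - -438 \right)}} = \frac{911298}{\left(-1\right) \left(-275 - -438\right)} = \frac{911298}{\left(-1\right) \left(-275 + 438\right)} = \frac{911298}{\left(-1\right) 163} = \frac{911298}{-163} = 911298 \left(- \frac{1}{163}\right) = - \frac{911298}{163}$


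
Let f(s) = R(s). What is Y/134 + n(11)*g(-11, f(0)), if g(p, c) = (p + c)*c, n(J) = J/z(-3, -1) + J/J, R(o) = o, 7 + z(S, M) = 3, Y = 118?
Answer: 59/67 ≈ 0.88060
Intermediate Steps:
z(S, M) = -4 (z(S, M) = -7 + 3 = -4)
f(s) = s
n(J) = 1 - J/4 (n(J) = J/(-4) + J/J = J*(-¼) + 1 = -J/4 + 1 = 1 - J/4)
g(p, c) = c*(c + p) (g(p, c) = (c + p)*c = c*(c + p))
Y/134 + n(11)*g(-11, f(0)) = 118/134 + (1 - ¼*11)*(0*(0 - 11)) = 118*(1/134) + (1 - 11/4)*(0*(-11)) = 59/67 - 7/4*0 = 59/67 + 0 = 59/67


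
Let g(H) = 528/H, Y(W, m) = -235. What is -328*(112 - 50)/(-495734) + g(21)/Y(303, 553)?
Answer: -26898232/407741215 ≈ -0.065969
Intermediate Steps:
-328*(112 - 50)/(-495734) + g(21)/Y(303, 553) = -328*(112 - 50)/(-495734) + (528/21)/(-235) = -328*62*(-1/495734) + (528*(1/21))*(-1/235) = -20336*(-1/495734) + (176/7)*(-1/235) = 10168/247867 - 176/1645 = -26898232/407741215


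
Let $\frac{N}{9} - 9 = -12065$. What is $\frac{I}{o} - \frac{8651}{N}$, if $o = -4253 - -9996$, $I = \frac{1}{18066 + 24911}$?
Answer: $\frac{194110291415}{2434602010104} \approx 0.07973$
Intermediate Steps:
$N = -108504$ ($N = 81 + 9 \left(-12065\right) = 81 - 108585 = -108504$)
$I = \frac{1}{42977} \approx 2.3268 \cdot 10^{-5}$
$o = 5743$ ($o = -4253 + 9996 = 5743$)
$\frac{I}{o} - \frac{8651}{N} = \frac{1}{42977 \cdot 5743} - \frac{8651}{-108504} = \frac{1}{42977} \cdot \frac{1}{5743} - - \frac{8651}{108504} = \frac{1}{246816911} + \frac{8651}{108504} = \frac{194110291415}{2434602010104}$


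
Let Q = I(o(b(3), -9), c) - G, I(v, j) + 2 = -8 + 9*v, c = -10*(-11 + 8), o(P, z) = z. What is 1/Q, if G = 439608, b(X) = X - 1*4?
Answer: -1/439699 ≈ -2.2743e-6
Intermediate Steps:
b(X) = -4 + X (b(X) = X - 4 = -4 + X)
c = 30 (c = -10*(-3) = 30)
I(v, j) = -10 + 9*v (I(v, j) = -2 + (-8 + 9*v) = -10 + 9*v)
Q = -439699 (Q = (-10 + 9*(-9)) - 1*439608 = (-10 - 81) - 439608 = -91 - 439608 = -439699)
1/Q = 1/(-439699) = -1/439699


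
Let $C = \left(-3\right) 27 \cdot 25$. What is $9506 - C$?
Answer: $11531$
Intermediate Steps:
$C = -2025$ ($C = \left(-81\right) 25 = -2025$)
$9506 - C = 9506 - -2025 = 9506 + 2025 = 11531$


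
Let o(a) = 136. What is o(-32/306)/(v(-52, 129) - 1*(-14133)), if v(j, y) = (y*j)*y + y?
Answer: -68/425535 ≈ -0.00015980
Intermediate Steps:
v(j, y) = y + j*y**2 (v(j, y) = (j*y)*y + y = j*y**2 + y = y + j*y**2)
o(-32/306)/(v(-52, 129) - 1*(-14133)) = 136/(129*(1 - 52*129) - 1*(-14133)) = 136/(129*(1 - 6708) + 14133) = 136/(129*(-6707) + 14133) = 136/(-865203 + 14133) = 136/(-851070) = 136*(-1/851070) = -68/425535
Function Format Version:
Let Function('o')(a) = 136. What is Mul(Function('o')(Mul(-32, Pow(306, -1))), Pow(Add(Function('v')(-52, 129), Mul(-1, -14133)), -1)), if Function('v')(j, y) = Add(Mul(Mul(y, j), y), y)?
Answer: Rational(-68, 425535) ≈ -0.00015980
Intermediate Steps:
Function('v')(j, y) = Add(y, Mul(j, Pow(y, 2))) (Function('v')(j, y) = Add(Mul(Mul(j, y), y), y) = Add(Mul(j, Pow(y, 2)), y) = Add(y, Mul(j, Pow(y, 2))))
Mul(Function('o')(Mul(-32, Pow(306, -1))), Pow(Add(Function('v')(-52, 129), Mul(-1, -14133)), -1)) = Mul(136, Pow(Add(Mul(129, Add(1, Mul(-52, 129))), Mul(-1, -14133)), -1)) = Mul(136, Pow(Add(Mul(129, Add(1, -6708)), 14133), -1)) = Mul(136, Pow(Add(Mul(129, -6707), 14133), -1)) = Mul(136, Pow(Add(-865203, 14133), -1)) = Mul(136, Pow(-851070, -1)) = Mul(136, Rational(-1, 851070)) = Rational(-68, 425535)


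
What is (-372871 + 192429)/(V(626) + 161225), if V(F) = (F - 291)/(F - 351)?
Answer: -4962155/4433721 ≈ -1.1192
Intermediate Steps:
V(F) = (-291 + F)/(-351 + F)
(-372871 + 192429)/(V(626) + 161225) = (-372871 + 192429)/((-291 + 626)/(-351 + 626) + 161225) = -180442/(335/275 + 161225) = -180442/((1/275)*335 + 161225) = -180442/(67/55 + 161225) = -180442/8867442/55 = -180442*55/8867442 = -4962155/4433721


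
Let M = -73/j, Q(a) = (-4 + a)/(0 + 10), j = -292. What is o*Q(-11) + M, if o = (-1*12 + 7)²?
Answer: -149/4 ≈ -37.250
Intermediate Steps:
Q(a) = -⅖ + a/10 (Q(a) = (-4 + a)/10 = (-4 + a)*(⅒) = -⅖ + a/10)
M = ¼ (M = -73/(-292) = -73*(-1/292) = ¼ ≈ 0.25000)
o = 25 (o = (-12 + 7)² = (-5)² = 25)
o*Q(-11) + M = 25*(-⅖ + (⅒)*(-11)) + ¼ = 25*(-⅖ - 11/10) + ¼ = 25*(-3/2) + ¼ = -75/2 + ¼ = -149/4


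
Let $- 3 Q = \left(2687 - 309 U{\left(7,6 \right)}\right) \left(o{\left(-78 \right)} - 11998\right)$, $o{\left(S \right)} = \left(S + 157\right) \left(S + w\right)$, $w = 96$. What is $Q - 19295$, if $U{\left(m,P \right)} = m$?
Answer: $\frac{5483939}{3} \approx 1.828 \cdot 10^{6}$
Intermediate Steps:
$o{\left(S \right)} = \left(96 + S\right) \left(157 + S\right)$ ($o{\left(S \right)} = \left(S + 157\right) \left(S + 96\right) = \left(157 + S\right) \left(96 + S\right) = \left(96 + S\right) \left(157 + S\right)$)
$Q = \frac{5541824}{3}$ ($Q = - \frac{\left(2687 - 2163\right) \left(\left(15072 + \left(-78\right)^{2} + 253 \left(-78\right)\right) - 11998\right)}{3} = - \frac{\left(2687 - 2163\right) \left(\left(15072 + 6084 - 19734\right) - 11998\right)}{3} = - \frac{524 \left(1422 - 11998\right)}{3} = - \frac{524 \left(-10576\right)}{3} = \left(- \frac{1}{3}\right) \left(-5541824\right) = \frac{5541824}{3} \approx 1.8473 \cdot 10^{6}$)
$Q - 19295 = \frac{5541824}{3} - 19295 = \frac{5483939}{3}$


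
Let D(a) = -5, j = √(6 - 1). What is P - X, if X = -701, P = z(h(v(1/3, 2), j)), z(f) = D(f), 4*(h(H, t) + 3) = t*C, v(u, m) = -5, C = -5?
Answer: 696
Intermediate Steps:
j = √5 ≈ 2.2361
h(H, t) = -3 - 5*t/4 (h(H, t) = -3 + (t*(-5))/4 = -3 + (-5*t)/4 = -3 - 5*t/4)
z(f) = -5
P = -5
P - X = -5 - 1*(-701) = -5 + 701 = 696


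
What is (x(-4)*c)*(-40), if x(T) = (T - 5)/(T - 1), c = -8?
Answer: 576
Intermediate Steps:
x(T) = (-5 + T)/(-1 + T)
(x(-4)*c)*(-40) = (((-5 - 4)/(-1 - 4))*(-8))*(-40) = ((-9/(-5))*(-8))*(-40) = (-1/5*(-9)*(-8))*(-40) = ((9/5)*(-8))*(-40) = -72/5*(-40) = 576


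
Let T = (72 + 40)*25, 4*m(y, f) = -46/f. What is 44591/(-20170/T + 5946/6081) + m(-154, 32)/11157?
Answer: -6023725130657519/841029297984 ≈ -7162.3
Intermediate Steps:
m(y, f) = -23/(2*f) (m(y, f) = (-46/f)/4 = -23/(2*f))
T = 2800 (T = 112*25 = 2800)
44591/(-20170/T + 5946/6081) + m(-154, 32)/11157 = 44591/(-20170/2800 + 5946/6081) - 23/2/32/11157 = 44591/(-20170*1/2800 + 5946*(1/6081)) - 23/2*1/32*(1/11157) = 44591/(-2017/280 + 1982/2027) - 23/64*1/11157 = 44591/(-3533499/567560) - 23/714048 = 44591*(-567560/3533499) - 23/714048 = -25308067960/3533499 - 23/714048 = -6023725130657519/841029297984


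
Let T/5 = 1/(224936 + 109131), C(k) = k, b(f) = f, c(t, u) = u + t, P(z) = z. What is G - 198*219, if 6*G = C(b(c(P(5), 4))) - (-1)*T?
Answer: -43455936458/1002201 ≈ -43361.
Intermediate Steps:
c(t, u) = t + u
T = 5/334067 (T = 5/(224936 + 109131) = 5/334067 ≈ 1.4967e-5)
G = 1503304/1002201 (G = ((5 + 4) - (-1)*5/334067)/6 = (9 - 1*(-5/334067))/6 = (9 + 5/334067)/6 = (⅙)*(3006608/334067) = 1503304/1002201 ≈ 1.5000)
G - 198*219 = 1503304/1002201 - 198*219 = 1503304/1002201 - 1*43362 = 1503304/1002201 - 43362 = -43455936458/1002201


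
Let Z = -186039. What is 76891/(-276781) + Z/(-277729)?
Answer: 30137199920/76870110349 ≈ 0.39205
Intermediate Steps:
76891/(-276781) + Z/(-277729) = 76891/(-276781) - 186039/(-277729) = 76891*(-1/276781) - 186039*(-1/277729) = -76891/276781 + 186039/277729 = 30137199920/76870110349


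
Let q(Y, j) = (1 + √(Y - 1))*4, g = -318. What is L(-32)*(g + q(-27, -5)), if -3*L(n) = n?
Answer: -10048/3 + 256*I*√7/3 ≈ -3349.3 + 225.77*I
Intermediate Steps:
L(n) = -n/3
q(Y, j) = 4 + 4*√(-1 + Y) (q(Y, j) = (1 + √(-1 + Y))*4 = 4 + 4*√(-1 + Y))
L(-32)*(g + q(-27, -5)) = (-⅓*(-32))*(-318 + (4 + 4*√(-1 - 27))) = 32*(-318 + (4 + 4*√(-28)))/3 = 32*(-318 + (4 + 4*(2*I*√7)))/3 = 32*(-318 + (4 + 8*I*√7))/3 = 32*(-314 + 8*I*√7)/3 = -10048/3 + 256*I*√7/3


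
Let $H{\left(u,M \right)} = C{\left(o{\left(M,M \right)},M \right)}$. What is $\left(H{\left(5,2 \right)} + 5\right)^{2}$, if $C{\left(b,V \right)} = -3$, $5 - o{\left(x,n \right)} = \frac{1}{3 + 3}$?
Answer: $4$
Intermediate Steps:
$o{\left(x,n \right)} = \frac{29}{6}$ ($o{\left(x,n \right)} = 5 - \frac{1}{3 + 3} = 5 - \frac{1}{6} = \frac{29}{6}$)
$H{\left(u,M \right)} = -3$
$\left(H{\left(5,2 \right)} + 5\right)^{2} = \left(-3 + 5\right)^{2} = 2^{2} = 4$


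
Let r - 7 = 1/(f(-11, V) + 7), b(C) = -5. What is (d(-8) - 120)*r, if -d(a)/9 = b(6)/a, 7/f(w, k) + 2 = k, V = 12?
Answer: -551745/616 ≈ -895.69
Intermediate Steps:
f(w, k) = 7/(-2 + k)
d(a) = 45/a (d(a) = -(-45)/a = 45/a)
r = 549/77 (r = 7 + 1/(7/(-2 + 12) + 7) = 7 + 1/(7/10 + 7) = 7 + 1/(77/10) = 7 + 10/77 = 549/77 ≈ 7.1299)
(d(-8) - 120)*r = (45/(-8) - 120)*(549/77) = (45*(-1/8) - 120)*(549/77) = (-45/8 - 120)*(549/77) = -1005/8*549/77 = -551745/616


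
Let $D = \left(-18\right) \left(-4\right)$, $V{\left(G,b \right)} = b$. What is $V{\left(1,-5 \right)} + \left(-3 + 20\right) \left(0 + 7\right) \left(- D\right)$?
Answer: $-8573$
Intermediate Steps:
$D = 72$
$V{\left(1,-5 \right)} + \left(-3 + 20\right) \left(0 + 7\right) \left(- D\right) = -5 + \left(-3 + 20\right) \left(0 + 7\right) \left(\left(-1\right) 72\right) = -5 + 17 \cdot 7 \left(-72\right) = -5 + 119 \left(-72\right) = -5 - 8568 = -8573$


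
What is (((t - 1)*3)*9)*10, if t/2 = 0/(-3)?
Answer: -270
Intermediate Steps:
t = 0 (t = 2*(0/(-3)) = 2*(0*(-1/3)) = 2*0 = 0)
(((t - 1)*3)*9)*10 = (((0 - 1)*3)*9)*10 = (-1*3*9)*10 = -3*9*10 = -27*10 = -270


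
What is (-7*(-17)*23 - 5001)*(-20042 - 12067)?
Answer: 72694776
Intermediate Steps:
(-7*(-17)*23 - 5001)*(-20042 - 12067) = (119*23 - 5001)*(-32109) = (2737 - 5001)*(-32109) = -2264*(-32109) = 72694776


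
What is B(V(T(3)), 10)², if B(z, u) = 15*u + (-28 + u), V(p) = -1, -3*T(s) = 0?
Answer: 17424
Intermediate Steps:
T(s) = 0 (T(s) = -⅓*0 = 0)
B(z, u) = -28 + 16*u
B(V(T(3)), 10)² = (-28 + 16*10)² = (-28 + 160)² = 132² = 17424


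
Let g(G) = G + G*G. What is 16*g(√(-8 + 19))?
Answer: 176 + 16*√11 ≈ 229.07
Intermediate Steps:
g(G) = G + G²
16*g(√(-8 + 19)) = 16*(√(-8 + 19)*(1 + √(-8 + 19))) = 16*(√11*(1 + √11)) = 16*√11*(1 + √11)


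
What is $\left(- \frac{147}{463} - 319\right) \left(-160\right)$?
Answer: $\frac{23655040}{463} \approx 51091.0$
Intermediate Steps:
$\left(- \frac{147}{463} - 319\right) \left(-160\right) = \left(- \frac{147844}{463}\right) \left(-160\right) = \frac{23655040}{463}$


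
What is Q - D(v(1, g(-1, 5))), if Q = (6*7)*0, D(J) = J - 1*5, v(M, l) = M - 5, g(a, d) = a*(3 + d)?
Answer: 9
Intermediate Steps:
v(M, l) = -5 + M
D(J) = -5 + J (D(J) = J - 5 = -5 + J)
Q = 0 (Q = 42*0 = 0)
Q - D(v(1, g(-1, 5))) = 0 - (-5 + (-5 + 1)) = 0 - (-5 - 4) = 0 - 1*(-9) = 0 + 9 = 9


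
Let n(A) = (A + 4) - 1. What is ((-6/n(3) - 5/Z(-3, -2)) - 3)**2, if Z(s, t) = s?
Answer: 49/9 ≈ 5.4444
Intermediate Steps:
n(A) = 3 + A (n(A) = (4 + A) - 1 = 3 + A)
((-6/n(3) - 5/Z(-3, -2)) - 3)**2 = ((-6/(3 + 3) - 5/(-3)) - 3)**2 = ((-6/6 - 5*(-1/3)) - 3)**2 = ((-6*1/6 + 5/3) - 3)**2 = ((-1 + 5/3) - 3)**2 = (2/3 - 3)**2 = (-7/3)**2 = 49/9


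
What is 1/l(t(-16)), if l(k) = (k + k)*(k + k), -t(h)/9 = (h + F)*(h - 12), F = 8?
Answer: 1/16257024 ≈ 6.1512e-8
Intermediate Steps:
t(h) = -9*(-12 + h)*(8 + h) (t(h) = -9*(h + 8)*(h - 12) = -9*(8 + h)*(-12 + h) = -9*(-12 + h)*(8 + h))
l(k) = 4*k² (l(k) = (2*k)*(2*k) = 4*k²)
1/l(t(-16)) = 1/(4*(864 - 9*(-16)² + 36*(-16))²) = 1/(4*(864 - 9*256 - 576)²) = 1/(4*(864 - 2304 - 576)²) = 1/(4*(-2016)²) = 1/(4*4064256) = 1/16257024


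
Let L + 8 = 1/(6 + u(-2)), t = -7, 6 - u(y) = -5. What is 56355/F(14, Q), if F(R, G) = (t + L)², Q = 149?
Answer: 16286595/64516 ≈ 252.44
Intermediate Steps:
u(y) = 11 (u(y) = 6 - 1*(-5) = 6 + 5 = 11)
L = -135/17 (L = -8 + 1/(6 + 11) = -8 + 1/17 = -135/17 ≈ -7.9412)
F(R, G) = 64516/289 (F(R, G) = (-7 - 135/17)² = (-254/17)² = 64516/289)
56355/F(14, Q) = 56355/(64516/289) = 56355*(289/64516) = 16286595/64516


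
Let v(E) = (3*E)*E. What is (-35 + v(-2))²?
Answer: 529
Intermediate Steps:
v(E) = 3*E²
(-35 + v(-2))² = (-35 + 3*(-2)²)² = (-35 + 3*4)² = (-35 + 12)² = (-23)² = 529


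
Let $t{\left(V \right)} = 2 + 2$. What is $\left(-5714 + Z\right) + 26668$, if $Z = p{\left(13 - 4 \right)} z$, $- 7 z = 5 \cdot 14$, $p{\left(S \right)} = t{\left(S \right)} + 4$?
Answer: $20874$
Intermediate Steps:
$t{\left(V \right)} = 4$
$p{\left(S \right)} = 8$ ($p{\left(S \right)} = 4 + 4 = 8$)
$z = -10$ ($z = - \frac{5 \cdot 14}{7} = \left(- \frac{1}{7}\right) 70 = -10$)
$Z = -80$ ($Z = 8 \left(-10\right) = -80$)
$\left(-5714 + Z\right) + 26668 = \left(-5714 - 80\right) + 26668 = -5794 + 26668 = 20874$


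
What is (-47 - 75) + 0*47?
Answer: -122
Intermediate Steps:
(-47 - 75) + 0*47 = -122 + 0 = -122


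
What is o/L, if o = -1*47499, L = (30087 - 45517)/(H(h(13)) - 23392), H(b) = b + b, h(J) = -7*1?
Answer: -555880797/7715 ≈ -72052.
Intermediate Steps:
h(J) = -7
H(b) = 2*b
L = 7715/11703 (L = (30087 - 45517)/(2*(-7) - 23392) = -15430/(-14 - 23392) = -15430/(-23406) = -15430*(-1/23406) = 7715/11703 ≈ 0.65923)
o = -47499
o/L = -47499/7715/11703 = -47499*11703/7715 = -555880797/7715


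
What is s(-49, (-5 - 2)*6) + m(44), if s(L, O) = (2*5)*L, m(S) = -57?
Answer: -547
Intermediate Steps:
s(L, O) = 10*L
s(-49, (-5 - 2)*6) + m(44) = 10*(-49) - 57 = -490 - 57 = -547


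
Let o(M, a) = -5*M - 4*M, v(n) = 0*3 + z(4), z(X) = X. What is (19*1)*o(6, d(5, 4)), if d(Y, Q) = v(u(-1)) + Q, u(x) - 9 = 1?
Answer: -1026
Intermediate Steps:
u(x) = 10 (u(x) = 9 + 1 = 10)
v(n) = 4 (v(n) = 0*3 + 4 = 0 + 4 = 4)
d(Y, Q) = 4 + Q
o(M, a) = -9*M
(19*1)*o(6, d(5, 4)) = (19*1)*(-9*6) = 19*(-54) = -1026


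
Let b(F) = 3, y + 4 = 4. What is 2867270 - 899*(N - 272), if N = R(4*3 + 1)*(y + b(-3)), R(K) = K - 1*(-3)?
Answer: 3068646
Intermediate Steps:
y = 0 (y = -4 + 4 = 0)
R(K) = 3 + K (R(K) = K + 3 = 3 + K)
N = 48 (N = (3 + (4*3 + 1))*(0 + 3) = (3 + (12 + 1))*3 = (3 + 13)*3 = 16*3 = 48)
2867270 - 899*(N - 272) = 2867270 - 899*(48 - 272) = 2867270 - 899*(-224) = 2867270 - 1*(-201376) = 2867270 + 201376 = 3068646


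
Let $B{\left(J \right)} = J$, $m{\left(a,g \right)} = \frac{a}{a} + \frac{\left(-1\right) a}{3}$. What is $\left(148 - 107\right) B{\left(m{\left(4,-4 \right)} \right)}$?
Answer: $- \frac{41}{3} \approx -13.667$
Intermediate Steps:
$m{\left(a,g \right)} = 1 - \frac{a}{3}$ ($m{\left(a,g \right)} = 1 + - a \frac{1}{3} = 1 - \frac{a}{3}$)
$\left(148 - 107\right) B{\left(m{\left(4,-4 \right)} \right)} = \left(148 - 107\right) \left(1 - \frac{4}{3}\right) = 41 \left(1 - \frac{4}{3}\right) = 41 \left(- \frac{1}{3}\right) = - \frac{41}{3}$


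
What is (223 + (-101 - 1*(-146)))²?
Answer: 71824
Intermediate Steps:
(223 + (-101 - 1*(-146)))² = (223 + (-101 + 146))² = (223 + 45)² = 268² = 71824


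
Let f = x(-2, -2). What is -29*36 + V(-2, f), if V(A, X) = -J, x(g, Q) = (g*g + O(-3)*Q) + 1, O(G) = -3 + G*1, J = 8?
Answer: -1052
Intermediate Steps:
O(G) = -3 + G
x(g, Q) = 1 + g**2 - 6*Q (x(g, Q) = (g*g + (-3 - 3)*Q) + 1 = (g**2 - 6*Q) + 1 = 1 + g**2 - 6*Q)
f = 17 (f = 1 + (-2)**2 - 6*(-2) = 1 + 4 + 12 = 17)
V(A, X) = -8 (V(A, X) = -1*8 = -8)
-29*36 + V(-2, f) = -29*36 - 8 = -1044 - 8 = -1052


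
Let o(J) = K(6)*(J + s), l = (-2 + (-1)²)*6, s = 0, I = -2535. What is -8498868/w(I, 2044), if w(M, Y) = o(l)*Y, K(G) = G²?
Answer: 101177/5256 ≈ 19.250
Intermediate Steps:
l = -6 (l = (-2 + 1)*6 = -1*6 = -6)
o(J) = 36*J (o(J) = 6²*(J + 0) = 36*J)
w(M, Y) = -216*Y (w(M, Y) = (36*(-6))*Y = -216*Y)
-8498868/w(I, 2044) = -8498868/((-216*2044)) = -8498868/(-441504) = -8498868*(-1/441504) = 101177/5256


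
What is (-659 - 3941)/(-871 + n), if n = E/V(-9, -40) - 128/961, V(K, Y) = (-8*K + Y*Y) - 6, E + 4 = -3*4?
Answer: 736471960/139472227 ≈ 5.2804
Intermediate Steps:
E = -16 (E = -4 - 3*4 = -4 - 12 = -16)
V(K, Y) = -6 + Y**2 - 8*K (V(K, Y) = (-8*K + Y**2) - 6 = (Y**2 - 8*K) - 6 = -6 + Y**2 - 8*K)
n = -114312/800513 (n = -16/(-6 + (-40)**2 - 8*(-9)) - 128/961 = -16/(-6 + 1600 + 72) - 128*1/961 = -16/1666 - 128/961 = -16*1/1666 - 128/961 = -8/833 - 128/961 = -114312/800513 ≈ -0.14280)
(-659 - 3941)/(-871 + n) = (-659 - 3941)/(-871 - 114312/800513) = -4600/(-697361135/800513) = -4600*(-800513/697361135) = 736471960/139472227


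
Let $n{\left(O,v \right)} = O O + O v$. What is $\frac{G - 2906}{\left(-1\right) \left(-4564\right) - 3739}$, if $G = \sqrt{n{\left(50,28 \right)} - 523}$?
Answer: $- \frac{2906}{825} + \frac{\sqrt{3377}}{825} \approx -3.452$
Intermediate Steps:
$n{\left(O,v \right)} = O^{2} + O v$
$G = \sqrt{3377}$ ($G = \sqrt{50 \left(50 + 28\right) - 523} = \sqrt{50 \cdot 78 - 523} = \sqrt{3900 - 523} = \sqrt{3377} \approx 58.112$)
$\frac{G - 2906}{\left(-1\right) \left(-4564\right) - 3739} = \frac{\sqrt{3377} - 2906}{\left(-1\right) \left(-4564\right) - 3739} = \frac{-2906 + \sqrt{3377}}{4564 - 3739} = \frac{-2906 + \sqrt{3377}}{825} = \left(-2906 + \sqrt{3377}\right) \frac{1}{825} = - \frac{2906}{825} + \frac{\sqrt{3377}}{825}$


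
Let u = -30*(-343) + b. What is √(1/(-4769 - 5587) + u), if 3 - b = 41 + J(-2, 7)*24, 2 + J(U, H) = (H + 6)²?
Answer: √167412152307/5178 ≈ 79.019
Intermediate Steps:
J(U, H) = -2 + (6 + H)² (J(U, H) = -2 + (H + 6)² = -2 + (6 + H)²)
b = -4046 (b = 3 - (41 + (-2 + (6 + 7)²)*24) = 3 - (41 + (-2 + 13²)*24) = 3 - (41 + (-2 + 169)*24) = 3 - (41 + 167*24) = 3 - (41 + 4008) = 3 - 1*4049 = 3 - 4049 = -4046)
u = 6244 (u = -30*(-343) - 4046 = 10290 - 4046 = 6244)
√(1/(-4769 - 5587) + u) = √(1/(-4769 - 5587) + 6244) = √(1/(-10356) + 6244) = √(-1/10356 + 6244) = √(64662863/10356) = √167412152307/5178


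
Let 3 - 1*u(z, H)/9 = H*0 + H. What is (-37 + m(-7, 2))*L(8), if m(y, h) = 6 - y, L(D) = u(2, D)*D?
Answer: 8640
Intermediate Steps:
u(z, H) = 27 - 9*H (u(z, H) = 27 - 9*(H*0 + H) = 27 - 9*(0 + H) = 27 - 9*H)
L(D) = D*(27 - 9*D) (L(D) = (27 - 9*D)*D = D*(27 - 9*D))
(-37 + m(-7, 2))*L(8) = (-37 + (6 - 1*(-7)))*(9*8*(3 - 1*8)) = (-37 + (6 + 7))*(9*8*(3 - 8)) = (-37 + 13)*(9*8*(-5)) = -24*(-360) = 8640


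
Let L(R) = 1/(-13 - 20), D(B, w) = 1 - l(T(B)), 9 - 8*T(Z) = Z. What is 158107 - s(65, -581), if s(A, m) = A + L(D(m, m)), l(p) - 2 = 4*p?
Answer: 5215387/33 ≈ 1.5804e+5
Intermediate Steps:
T(Z) = 9/8 - Z/8
l(p) = 2 + 4*p
D(B, w) = -11/2 + B/2 (D(B, w) = 1 - (2 + 4*(9/8 - B/8)) = 1 - (2 + (9/2 - B/2)) = 1 - (13/2 - B/2) = 1 + (-13/2 + B/2) = -11/2 + B/2)
L(R) = -1/33 (L(R) = 1/(-33) = -1/33)
s(A, m) = -1/33 + A (s(A, m) = A - 1/33 = -1/33 + A)
158107 - s(65, -581) = 158107 - (-1/33 + 65) = 158107 - 1*2144/33 = 158107 - 2144/33 = 5215387/33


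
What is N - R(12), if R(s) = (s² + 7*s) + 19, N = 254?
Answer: 7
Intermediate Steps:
R(s) = 19 + s² + 7*s
N - R(12) = 254 - (19 + 12² + 7*12) = 254 - (19 + 144 + 84) = 254 - 1*247 = 254 - 247 = 7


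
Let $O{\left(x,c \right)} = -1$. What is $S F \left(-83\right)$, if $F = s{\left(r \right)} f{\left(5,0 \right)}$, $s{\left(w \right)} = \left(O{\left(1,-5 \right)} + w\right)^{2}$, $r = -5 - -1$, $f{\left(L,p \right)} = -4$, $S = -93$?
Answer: $-771900$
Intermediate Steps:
$r = -4$ ($r = -5 + 1 = -4$)
$s{\left(w \right)} = \left(-1 + w\right)^{2}$
$F = -100$ ($F = \left(-1 - 4\right)^{2} \left(-4\right) = \left(-5\right)^{2} \left(-4\right) = 25 \left(-4\right) = -100$)
$S F \left(-83\right) = \left(-93\right) \left(-100\right) \left(-83\right) = 9300 \left(-83\right) = -771900$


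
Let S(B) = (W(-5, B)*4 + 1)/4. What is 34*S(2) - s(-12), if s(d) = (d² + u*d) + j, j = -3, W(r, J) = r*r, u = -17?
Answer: 1027/2 ≈ 513.50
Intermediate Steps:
W(r, J) = r²
S(B) = 101/4 (S(B) = ((-5)²*4 + 1)/4 = (25*4 + 1)*(¼) = (100 + 1)*(¼) = 101*(¼) = 101/4)
s(d) = -3 + d² - 17*d (s(d) = (d² - 17*d) - 3 = -3 + d² - 17*d)
34*S(2) - s(-12) = 34*(101/4) - (-3 + (-12)² - 17*(-12)) = 1717/2 - (-3 + 144 + 204) = 1717/2 - 1*345 = 1717/2 - 345 = 1027/2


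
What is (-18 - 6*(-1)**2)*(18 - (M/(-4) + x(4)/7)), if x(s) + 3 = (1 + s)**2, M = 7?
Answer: -2790/7 ≈ -398.57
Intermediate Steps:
x(s) = -3 + (1 + s)**2
(-18 - 6*(-1)**2)*(18 - (M/(-4) + x(4)/7)) = (-18 - 6*(-1)**2)*(18 - (7/(-4) + (-3 + (1 + 4)**2)/7)) = (-18 - 6*1)*(18 - (7*(-1/4) + (-3 + 5**2)*(1/7))) = (-18 - 6)*(18 - (-7/4 + (-3 + 25)*(1/7))) = -24*(18 - (-7/4 + 22*(1/7))) = -24*(18 - (-7/4 + 22/7)) = -24*(18 - 1*39/28) = -24*(18 - 39/28) = -24*465/28 = -2790/7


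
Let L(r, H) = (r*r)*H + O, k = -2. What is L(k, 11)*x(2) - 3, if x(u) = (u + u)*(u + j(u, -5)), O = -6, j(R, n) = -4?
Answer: -307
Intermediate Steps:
x(u) = 2*u*(-4 + u) (x(u) = (u + u)*(u - 4) = (2*u)*(-4 + u) = 2*u*(-4 + u))
L(r, H) = -6 + H*r² (L(r, H) = (r*r)*H - 6 = r²*H - 6 = H*r² - 6 = -6 + H*r²)
L(k, 11)*x(2) - 3 = (-6 + 11*(-2)²)*(2*2*(-4 + 2)) - 3 = (-6 + 11*4)*(2*2*(-2)) - 3 = (-6 + 44)*(-8) - 3 = 38*(-8) - 3 = -304 - 3 = -307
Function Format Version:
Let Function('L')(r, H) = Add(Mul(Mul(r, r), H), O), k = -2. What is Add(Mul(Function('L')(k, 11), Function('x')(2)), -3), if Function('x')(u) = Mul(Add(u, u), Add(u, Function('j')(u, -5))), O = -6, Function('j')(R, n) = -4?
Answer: -307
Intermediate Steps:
Function('x')(u) = Mul(2, u, Add(-4, u)) (Function('x')(u) = Mul(Add(u, u), Add(u, -4)) = Mul(Mul(2, u), Add(-4, u)) = Mul(2, u, Add(-4, u)))
Function('L')(r, H) = Add(-6, Mul(H, Pow(r, 2))) (Function('L')(r, H) = Add(Mul(Mul(r, r), H), -6) = Add(Mul(Pow(r, 2), H), -6) = Add(Mul(H, Pow(r, 2)), -6) = Add(-6, Mul(H, Pow(r, 2))))
Add(Mul(Function('L')(k, 11), Function('x')(2)), -3) = Add(Mul(Add(-6, Mul(11, Pow(-2, 2))), Mul(2, 2, Add(-4, 2))), -3) = Add(Mul(Add(-6, Mul(11, 4)), Mul(2, 2, -2)), -3) = Add(Mul(Add(-6, 44), -8), -3) = Add(Mul(38, -8), -3) = Add(-304, -3) = -307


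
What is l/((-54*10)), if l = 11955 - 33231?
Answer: 197/5 ≈ 39.400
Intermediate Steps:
l = -21276
l/((-54*10)) = -21276/((-54*10)) = -21276/(-540) = -21276*(-1/540) = 197/5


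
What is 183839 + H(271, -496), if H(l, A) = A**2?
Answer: 429855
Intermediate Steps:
183839 + H(271, -496) = 183839 + (-496)**2 = 183839 + 246016 = 429855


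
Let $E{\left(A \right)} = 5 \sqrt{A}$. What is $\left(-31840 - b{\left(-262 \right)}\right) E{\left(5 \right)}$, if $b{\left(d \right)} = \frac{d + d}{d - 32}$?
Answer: $- \frac{23403710 \sqrt{5}}{147} \approx -3.56 \cdot 10^{5}$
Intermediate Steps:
$b{\left(d \right)} = \frac{2 d}{-32 + d}$
$\left(-31840 - b{\left(-262 \right)}\right) E{\left(5 \right)} = \left(-31840 - 2 \left(-262\right) \frac{1}{-32 - 262}\right) 5 \sqrt{5} = \left(-31840 - 2 \left(-262\right) \frac{1}{-294}\right) 5 \sqrt{5} = \left(-31840 - 2 \left(-262\right) \left(- \frac{1}{294}\right)\right) 5 \sqrt{5} = \left(-31840 - \frac{262}{147}\right) 5 \sqrt{5} = - \frac{4680742 \cdot 5 \sqrt{5}}{147} = - \frac{23403710 \sqrt{5}}{147}$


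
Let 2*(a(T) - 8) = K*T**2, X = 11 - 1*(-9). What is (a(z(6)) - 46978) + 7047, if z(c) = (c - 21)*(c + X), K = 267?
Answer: 20265427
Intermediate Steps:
X = 20 (X = 11 + 9 = 20)
z(c) = (-21 + c)*(20 + c) (z(c) = (c - 21)*(c + 20) = (-21 + c)*(20 + c))
a(T) = 8 + 267*T**2/2 (a(T) = 8 + (267*T**2)/2 = 8 + 267*T**2/2)
(a(z(6)) - 46978) + 7047 = ((8 + 267*(-420 + 6**2 - 1*6)**2/2) - 46978) + 7047 = ((8 + 267*(-420 + 36 - 6)**2/2) - 46978) + 7047 = ((8 + (267/2)*(-390)**2) - 46978) + 7047 = ((8 + (267/2)*152100) - 46978) + 7047 = ((8 + 20305350) - 46978) + 7047 = (20305358 - 46978) + 7047 = 20258380 + 7047 = 20265427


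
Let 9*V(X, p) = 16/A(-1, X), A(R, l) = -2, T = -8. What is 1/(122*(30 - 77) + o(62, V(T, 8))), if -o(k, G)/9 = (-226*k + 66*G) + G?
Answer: 1/120910 ≈ 8.2706e-6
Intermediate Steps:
V(X, p) = -8/9 (V(X, p) = (16/(-2))/9 = (16*(-½))/9 = (⅑)*(-8) = -8/9)
o(k, G) = -603*G + 2034*k (o(k, G) = -9*((-226*k + 66*G) + G) = -9*(-226*k + 67*G) = -603*G + 2034*k)
1/(122*(30 - 77) + o(62, V(T, 8))) = 1/(122*(30 - 77) + (-603*(-8/9) + 2034*62)) = 1/(122*(-47) + (536 + 126108)) = 1/(-5734 + 126644) = 1/120910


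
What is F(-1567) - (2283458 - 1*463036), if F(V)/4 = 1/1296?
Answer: -589816727/324 ≈ -1.8204e+6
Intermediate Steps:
F(V) = 1/324 (F(V) = 4/1296 = 4*(1/1296) = 1/324)
F(-1567) - (2283458 - 1*463036) = 1/324 - (2283458 - 1*463036) = 1/324 - (2283458 - 463036) = 1/324 - 1*1820422 = 1/324 - 1820422 = -589816727/324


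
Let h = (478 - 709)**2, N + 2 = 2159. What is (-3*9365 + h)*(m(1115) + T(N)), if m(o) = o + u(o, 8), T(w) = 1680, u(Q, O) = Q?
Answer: 98790060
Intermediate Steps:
N = 2157 (N = -2 + 2159 = 2157)
h = 53361 (h = (-231)**2 = 53361)
m(o) = 2*o (m(o) = o + o = 2*o)
(-3*9365 + h)*(m(1115) + T(N)) = (-3*9365 + 53361)*(2*1115 + 1680) = (-28095 + 53361)*(2230 + 1680) = 25266*3910 = 98790060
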